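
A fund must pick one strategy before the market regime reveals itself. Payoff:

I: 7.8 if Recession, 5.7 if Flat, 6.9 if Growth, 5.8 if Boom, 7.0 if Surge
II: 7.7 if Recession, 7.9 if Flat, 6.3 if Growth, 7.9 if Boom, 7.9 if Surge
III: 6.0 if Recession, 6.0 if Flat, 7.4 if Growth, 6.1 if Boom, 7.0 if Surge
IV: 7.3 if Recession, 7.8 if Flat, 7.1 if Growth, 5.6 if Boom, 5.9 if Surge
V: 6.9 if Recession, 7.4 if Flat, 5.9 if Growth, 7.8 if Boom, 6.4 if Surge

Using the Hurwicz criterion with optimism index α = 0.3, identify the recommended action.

II

I: 0.3·7.8 + 0.7·5.7 = 6.33
II: 0.3·7.9 + 0.7·6.3 = 6.78
III: 0.3·7.4 + 0.7·6.0 = 6.42
IV: 0.3·7.8 + 0.7·5.6 = 6.26
V: 0.3·7.8 + 0.7·5.9 = 6.47
Highest Hurwicz score = 6.78 → II.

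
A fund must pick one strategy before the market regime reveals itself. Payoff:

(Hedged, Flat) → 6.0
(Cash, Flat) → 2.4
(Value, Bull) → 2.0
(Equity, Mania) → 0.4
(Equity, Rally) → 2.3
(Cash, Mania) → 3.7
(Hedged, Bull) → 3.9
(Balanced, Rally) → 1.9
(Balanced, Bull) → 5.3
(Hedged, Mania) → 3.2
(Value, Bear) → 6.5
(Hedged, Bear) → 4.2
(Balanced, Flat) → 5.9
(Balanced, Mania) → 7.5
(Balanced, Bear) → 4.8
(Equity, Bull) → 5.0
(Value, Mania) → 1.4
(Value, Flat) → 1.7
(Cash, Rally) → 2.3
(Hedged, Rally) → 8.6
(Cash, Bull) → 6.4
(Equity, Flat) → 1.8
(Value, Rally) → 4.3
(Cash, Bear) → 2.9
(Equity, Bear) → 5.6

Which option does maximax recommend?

Hedged

Row maxima: Equity=5.6, Balanced=7.5, Cash=6.4, Hedged=8.6, Value=6.5
Best best-case = 8.6 → Hedged.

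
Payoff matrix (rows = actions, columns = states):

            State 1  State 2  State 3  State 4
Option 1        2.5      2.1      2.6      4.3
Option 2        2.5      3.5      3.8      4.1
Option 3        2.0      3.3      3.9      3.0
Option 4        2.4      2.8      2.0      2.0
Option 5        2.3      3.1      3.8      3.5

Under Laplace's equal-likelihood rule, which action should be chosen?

Row averages: Option 1=2.875, Option 2=3.475, Option 3=3.05, Option 4=2.3, Option 5=3.175
Highest average = 3.475 → Option 2.

Option 2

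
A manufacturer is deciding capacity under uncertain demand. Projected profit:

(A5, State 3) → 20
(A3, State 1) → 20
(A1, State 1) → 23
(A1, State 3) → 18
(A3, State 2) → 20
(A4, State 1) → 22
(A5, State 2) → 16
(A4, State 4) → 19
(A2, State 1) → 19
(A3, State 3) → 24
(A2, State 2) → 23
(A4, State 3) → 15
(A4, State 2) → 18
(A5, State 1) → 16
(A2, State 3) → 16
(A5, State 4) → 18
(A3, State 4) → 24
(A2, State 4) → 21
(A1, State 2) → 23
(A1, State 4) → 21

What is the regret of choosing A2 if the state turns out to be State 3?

8

Best payoff under State 3 is 24.
Regret = 24 − 16 = 8.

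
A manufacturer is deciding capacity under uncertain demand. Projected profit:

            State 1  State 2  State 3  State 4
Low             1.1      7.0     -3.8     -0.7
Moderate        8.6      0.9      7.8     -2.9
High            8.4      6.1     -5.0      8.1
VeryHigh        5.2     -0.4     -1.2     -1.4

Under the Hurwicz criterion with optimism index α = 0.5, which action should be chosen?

Moderate

Low: 0.5·7.0 + 0.5·(-3.8) = 1.6
Moderate: 0.5·8.6 + 0.5·(-2.9) = 2.85
High: 0.5·8.4 + 0.5·(-5.0) = 1.7
VeryHigh: 0.5·5.2 + 0.5·(-1.4) = 1.9
Highest Hurwicz score = 2.85 → Moderate.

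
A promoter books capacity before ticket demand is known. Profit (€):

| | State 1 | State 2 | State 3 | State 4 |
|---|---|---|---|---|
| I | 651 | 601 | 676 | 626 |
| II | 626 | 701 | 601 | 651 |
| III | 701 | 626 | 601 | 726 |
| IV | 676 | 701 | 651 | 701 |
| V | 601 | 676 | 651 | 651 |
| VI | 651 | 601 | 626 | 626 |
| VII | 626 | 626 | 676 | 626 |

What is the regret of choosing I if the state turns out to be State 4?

Best payoff under State 4 is 726.
Regret = 726 − 626 = 100.

100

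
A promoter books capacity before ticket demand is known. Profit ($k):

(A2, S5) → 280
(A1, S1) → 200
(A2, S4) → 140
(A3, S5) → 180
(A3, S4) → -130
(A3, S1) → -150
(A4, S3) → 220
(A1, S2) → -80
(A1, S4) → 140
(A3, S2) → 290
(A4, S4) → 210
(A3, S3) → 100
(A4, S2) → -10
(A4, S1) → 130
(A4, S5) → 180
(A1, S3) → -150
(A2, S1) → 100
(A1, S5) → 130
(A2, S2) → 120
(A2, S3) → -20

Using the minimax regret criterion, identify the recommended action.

Column bests: S1=200, S2=290, S3=220, S4=210, S5=280.
A1 regrets: 0, 370, 370, 70, 150 → max 370
A2 regrets: 100, 170, 240, 70, 0 → max 240
A3 regrets: 350, 0, 120, 340, 100 → max 350
A4 regrets: 70, 300, 0, 0, 100 → max 300
Smallest max regret = 240 → A2.

A2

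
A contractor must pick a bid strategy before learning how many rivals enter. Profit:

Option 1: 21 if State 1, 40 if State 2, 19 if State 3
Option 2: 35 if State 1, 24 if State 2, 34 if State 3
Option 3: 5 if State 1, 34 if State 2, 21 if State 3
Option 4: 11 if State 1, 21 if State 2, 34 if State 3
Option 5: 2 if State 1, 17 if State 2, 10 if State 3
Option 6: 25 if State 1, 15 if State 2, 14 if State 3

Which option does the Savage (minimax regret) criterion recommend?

Option 1

Column bests: State 1=35, State 2=40, State 3=34.
Option 1 regrets: 14, 0, 15 → max 15
Option 2 regrets: 0, 16, 0 → max 16
Option 3 regrets: 30, 6, 13 → max 30
Option 4 regrets: 24, 19, 0 → max 24
Option 5 regrets: 33, 23, 24 → max 33
Option 6 regrets: 10, 25, 20 → max 25
Smallest max regret = 15 → Option 1.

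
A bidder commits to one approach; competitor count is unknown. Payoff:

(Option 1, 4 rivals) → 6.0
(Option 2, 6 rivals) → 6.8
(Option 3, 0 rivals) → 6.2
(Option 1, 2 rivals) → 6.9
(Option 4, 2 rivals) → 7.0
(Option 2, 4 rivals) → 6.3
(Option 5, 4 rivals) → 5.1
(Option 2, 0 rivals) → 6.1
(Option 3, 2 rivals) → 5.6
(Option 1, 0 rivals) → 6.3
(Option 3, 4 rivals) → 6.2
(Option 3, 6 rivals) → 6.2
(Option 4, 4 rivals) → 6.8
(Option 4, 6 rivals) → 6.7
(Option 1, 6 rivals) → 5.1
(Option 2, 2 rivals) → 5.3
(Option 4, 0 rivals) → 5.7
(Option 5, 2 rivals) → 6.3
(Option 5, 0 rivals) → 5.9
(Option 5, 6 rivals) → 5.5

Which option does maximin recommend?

Row minima: Option 1=5.1, Option 2=5.3, Option 3=5.6, Option 4=5.7, Option 5=5.1
Best worst-case = 5.7 → Option 4.

Option 4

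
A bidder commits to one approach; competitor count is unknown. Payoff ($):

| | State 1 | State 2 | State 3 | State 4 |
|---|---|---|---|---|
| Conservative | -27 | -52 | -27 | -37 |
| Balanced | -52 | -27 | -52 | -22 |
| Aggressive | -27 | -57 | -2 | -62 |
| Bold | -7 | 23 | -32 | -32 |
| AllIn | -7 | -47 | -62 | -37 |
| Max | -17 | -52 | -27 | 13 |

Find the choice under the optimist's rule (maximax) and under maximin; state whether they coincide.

maximax → Bold; maximin → Bold (agree)

Row maxima: Conservative=-27, Balanced=-22, Aggressive=-2, Bold=23, AllIn=-7, Max=13
Best best-case = 23 → Bold.
Row minima: Conservative=-52, Balanced=-52, Aggressive=-62, Bold=-32, AllIn=-62, Max=-52
Best worst-case = -32 → Bold.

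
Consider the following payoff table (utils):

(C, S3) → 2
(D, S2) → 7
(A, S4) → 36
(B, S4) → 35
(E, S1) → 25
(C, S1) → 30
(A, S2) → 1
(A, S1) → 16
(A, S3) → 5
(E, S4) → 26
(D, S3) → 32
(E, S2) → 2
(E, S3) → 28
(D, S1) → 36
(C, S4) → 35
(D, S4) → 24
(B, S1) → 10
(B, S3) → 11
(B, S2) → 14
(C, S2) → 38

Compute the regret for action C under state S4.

1

Best payoff under S4 is 36.
Regret = 36 − 35 = 1.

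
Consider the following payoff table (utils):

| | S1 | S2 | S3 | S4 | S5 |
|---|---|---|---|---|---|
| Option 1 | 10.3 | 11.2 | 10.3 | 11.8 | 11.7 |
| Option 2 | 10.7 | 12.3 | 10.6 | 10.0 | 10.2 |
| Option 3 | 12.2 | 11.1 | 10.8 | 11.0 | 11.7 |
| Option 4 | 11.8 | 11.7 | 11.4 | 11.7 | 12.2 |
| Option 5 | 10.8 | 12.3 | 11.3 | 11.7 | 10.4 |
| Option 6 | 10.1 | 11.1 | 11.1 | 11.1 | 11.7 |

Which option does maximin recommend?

Option 4

Row minima: Option 1=10.3, Option 2=10.0, Option 3=10.8, Option 4=11.4, Option 5=10.4, Option 6=10.1
Best worst-case = 11.4 → Option 4.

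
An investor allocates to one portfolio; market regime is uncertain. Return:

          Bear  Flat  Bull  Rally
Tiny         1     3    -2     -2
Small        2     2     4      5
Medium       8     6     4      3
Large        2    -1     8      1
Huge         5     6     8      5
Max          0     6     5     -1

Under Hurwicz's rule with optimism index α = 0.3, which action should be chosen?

Huge

Tiny: 0.3·3 + 0.7·(-2) = -0.5
Small: 0.3·5 + 0.7·2 = 2.9
Medium: 0.3·8 + 0.7·3 = 4.5
Large: 0.3·8 + 0.7·(-1) = 1.7
Huge: 0.3·8 + 0.7·5 = 5.9
Max: 0.3·6 + 0.7·(-1) = 1.1
Highest Hurwicz score = 5.9 → Huge.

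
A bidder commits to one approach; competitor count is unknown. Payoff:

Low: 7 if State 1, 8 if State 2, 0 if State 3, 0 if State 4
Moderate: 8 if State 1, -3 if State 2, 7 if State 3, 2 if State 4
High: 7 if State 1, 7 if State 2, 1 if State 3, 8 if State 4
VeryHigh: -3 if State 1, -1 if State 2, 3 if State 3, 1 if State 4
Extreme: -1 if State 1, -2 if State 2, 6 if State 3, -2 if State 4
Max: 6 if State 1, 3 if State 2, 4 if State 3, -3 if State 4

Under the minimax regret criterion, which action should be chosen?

Column bests: State 1=8, State 2=8, State 3=7, State 4=8.
Low regrets: 1, 0, 7, 8 → max 8
Moderate regrets: 0, 11, 0, 6 → max 11
High regrets: 1, 1, 6, 0 → max 6
VeryHigh regrets: 11, 9, 4, 7 → max 11
Extreme regrets: 9, 10, 1, 10 → max 10
Max regrets: 2, 5, 3, 11 → max 11
Smallest max regret = 6 → High.

High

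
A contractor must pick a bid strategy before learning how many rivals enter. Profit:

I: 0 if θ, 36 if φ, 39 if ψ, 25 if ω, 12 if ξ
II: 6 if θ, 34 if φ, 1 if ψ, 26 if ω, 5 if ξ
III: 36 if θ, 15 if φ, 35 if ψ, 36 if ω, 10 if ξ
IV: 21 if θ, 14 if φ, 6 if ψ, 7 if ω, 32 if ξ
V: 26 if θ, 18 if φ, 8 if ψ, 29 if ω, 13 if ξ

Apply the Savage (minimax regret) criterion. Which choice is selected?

III

Column bests: θ=36, φ=36, ψ=39, ω=36, ξ=32.
I regrets: 36, 0, 0, 11, 20 → max 36
II regrets: 30, 2, 38, 10, 27 → max 38
III regrets: 0, 21, 4, 0, 22 → max 22
IV regrets: 15, 22, 33, 29, 0 → max 33
V regrets: 10, 18, 31, 7, 19 → max 31
Smallest max regret = 22 → III.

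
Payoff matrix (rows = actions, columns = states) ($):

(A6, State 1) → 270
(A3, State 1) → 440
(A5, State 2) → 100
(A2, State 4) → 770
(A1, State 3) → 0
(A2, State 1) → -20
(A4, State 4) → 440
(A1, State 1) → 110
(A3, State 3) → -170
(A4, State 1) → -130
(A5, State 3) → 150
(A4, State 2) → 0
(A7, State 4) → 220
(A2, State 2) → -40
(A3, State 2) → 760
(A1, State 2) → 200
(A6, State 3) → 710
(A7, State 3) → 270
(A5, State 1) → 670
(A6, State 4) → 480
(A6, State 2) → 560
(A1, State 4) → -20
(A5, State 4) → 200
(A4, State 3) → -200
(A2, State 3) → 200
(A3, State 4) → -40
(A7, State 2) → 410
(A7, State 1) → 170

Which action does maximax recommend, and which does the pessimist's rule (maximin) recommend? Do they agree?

maximax → A2; maximin → A6 (disagree)

Row maxima: A1=200, A2=770, A3=760, A4=440, A5=670, A6=710, A7=410
Best best-case = 770 → A2.
Row minima: A1=-20, A2=-40, A3=-170, A4=-200, A5=100, A6=270, A7=170
Best worst-case = 270 → A6.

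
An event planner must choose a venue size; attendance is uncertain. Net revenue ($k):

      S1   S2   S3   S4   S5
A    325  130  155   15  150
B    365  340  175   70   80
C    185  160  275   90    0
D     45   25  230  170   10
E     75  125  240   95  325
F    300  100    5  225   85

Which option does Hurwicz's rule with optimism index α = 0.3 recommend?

B

A: 0.3·325 + 0.7·15 = 108
B: 0.3·365 + 0.7·70 = 158.5
C: 0.3·275 + 0.7·0 = 82.5
D: 0.3·230 + 0.7·10 = 76
E: 0.3·325 + 0.7·75 = 150
F: 0.3·300 + 0.7·5 = 93.5
Highest Hurwicz score = 158.5 → B.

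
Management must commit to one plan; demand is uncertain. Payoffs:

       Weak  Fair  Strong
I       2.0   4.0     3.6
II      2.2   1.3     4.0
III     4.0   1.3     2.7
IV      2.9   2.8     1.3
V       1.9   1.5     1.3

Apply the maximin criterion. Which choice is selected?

Row minima: I=2.0, II=1.3, III=1.3, IV=1.3, V=1.3
Best worst-case = 2.0 → I.

I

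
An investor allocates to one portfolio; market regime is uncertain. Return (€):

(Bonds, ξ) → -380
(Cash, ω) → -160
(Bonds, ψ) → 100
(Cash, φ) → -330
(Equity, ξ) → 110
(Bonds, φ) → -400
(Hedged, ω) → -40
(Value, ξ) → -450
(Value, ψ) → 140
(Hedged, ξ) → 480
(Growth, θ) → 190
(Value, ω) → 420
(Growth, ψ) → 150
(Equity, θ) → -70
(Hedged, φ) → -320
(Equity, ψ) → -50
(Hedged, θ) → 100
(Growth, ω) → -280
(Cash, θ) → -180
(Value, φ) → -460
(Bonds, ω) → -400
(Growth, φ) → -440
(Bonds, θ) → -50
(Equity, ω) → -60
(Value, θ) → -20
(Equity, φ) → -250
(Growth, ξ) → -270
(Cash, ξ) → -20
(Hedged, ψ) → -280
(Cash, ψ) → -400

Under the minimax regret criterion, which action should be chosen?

Column bests: θ=190, φ=-250, ψ=150, ω=420, ξ=480.
Hedged regrets: 90, 70, 430, 460, 0 → max 460
Bonds regrets: 240, 150, 50, 820, 860 → max 860
Value regrets: 210, 210, 10, 0, 930 → max 930
Cash regrets: 370, 80, 550, 580, 500 → max 580
Equity regrets: 260, 0, 200, 480, 370 → max 480
Growth regrets: 0, 190, 0, 700, 750 → max 750
Smallest max regret = 460 → Hedged.

Hedged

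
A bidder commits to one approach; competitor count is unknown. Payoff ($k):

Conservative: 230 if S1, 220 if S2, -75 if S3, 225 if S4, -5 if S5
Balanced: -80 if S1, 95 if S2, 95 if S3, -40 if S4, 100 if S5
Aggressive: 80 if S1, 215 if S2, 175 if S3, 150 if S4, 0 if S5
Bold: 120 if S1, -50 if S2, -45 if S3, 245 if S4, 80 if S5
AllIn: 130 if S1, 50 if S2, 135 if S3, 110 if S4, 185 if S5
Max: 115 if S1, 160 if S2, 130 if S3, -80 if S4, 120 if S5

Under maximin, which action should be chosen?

AllIn

Row minima: Conservative=-75, Balanced=-80, Aggressive=0, Bold=-50, AllIn=50, Max=-80
Best worst-case = 50 → AllIn.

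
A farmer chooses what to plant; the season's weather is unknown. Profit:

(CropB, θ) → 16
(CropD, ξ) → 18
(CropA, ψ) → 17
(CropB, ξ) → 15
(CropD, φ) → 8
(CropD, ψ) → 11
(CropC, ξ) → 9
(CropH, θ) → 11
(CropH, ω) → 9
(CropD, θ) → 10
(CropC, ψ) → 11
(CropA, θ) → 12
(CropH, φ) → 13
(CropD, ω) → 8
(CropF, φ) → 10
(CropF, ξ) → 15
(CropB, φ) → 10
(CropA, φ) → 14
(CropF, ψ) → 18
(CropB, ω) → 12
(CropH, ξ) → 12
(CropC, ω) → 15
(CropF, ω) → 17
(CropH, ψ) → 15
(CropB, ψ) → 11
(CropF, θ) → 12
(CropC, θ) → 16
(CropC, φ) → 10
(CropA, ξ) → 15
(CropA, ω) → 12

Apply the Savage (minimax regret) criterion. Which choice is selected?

CropF

Column bests: θ=16, φ=14, ψ=18, ω=17, ξ=18.
CropF regrets: 4, 4, 0, 0, 3 → max 4
CropA regrets: 4, 0, 1, 5, 3 → max 5
CropB regrets: 0, 4, 7, 5, 3 → max 7
CropH regrets: 5, 1, 3, 8, 6 → max 8
CropD regrets: 6, 6, 7, 9, 0 → max 9
CropC regrets: 0, 4, 7, 2, 9 → max 9
Smallest max regret = 4 → CropF.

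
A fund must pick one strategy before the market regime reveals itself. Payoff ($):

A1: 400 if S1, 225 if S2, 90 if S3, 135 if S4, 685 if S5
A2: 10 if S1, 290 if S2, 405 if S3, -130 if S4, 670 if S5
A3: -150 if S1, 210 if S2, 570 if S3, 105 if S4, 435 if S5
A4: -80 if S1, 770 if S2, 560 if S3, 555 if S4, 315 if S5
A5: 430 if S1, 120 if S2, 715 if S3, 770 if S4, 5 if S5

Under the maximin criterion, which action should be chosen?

A1

Row minima: A1=90, A2=-130, A3=-150, A4=-80, A5=5
Best worst-case = 90 → A1.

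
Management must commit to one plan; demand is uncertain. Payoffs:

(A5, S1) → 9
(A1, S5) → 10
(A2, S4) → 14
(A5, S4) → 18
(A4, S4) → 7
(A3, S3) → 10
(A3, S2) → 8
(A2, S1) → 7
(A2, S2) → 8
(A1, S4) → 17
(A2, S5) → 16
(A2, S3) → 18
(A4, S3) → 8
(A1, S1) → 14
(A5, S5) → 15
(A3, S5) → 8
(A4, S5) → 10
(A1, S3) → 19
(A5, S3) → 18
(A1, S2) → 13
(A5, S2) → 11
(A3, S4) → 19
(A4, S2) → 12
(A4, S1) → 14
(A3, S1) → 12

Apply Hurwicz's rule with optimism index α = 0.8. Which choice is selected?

A1: 0.8·19 + 0.2·10 = 17.2
A2: 0.8·18 + 0.2·7 = 15.8
A3: 0.8·19 + 0.2·8 = 16.8
A4: 0.8·14 + 0.2·7 = 12.6
A5: 0.8·18 + 0.2·9 = 16.2
Highest Hurwicz score = 17.2 → A1.

A1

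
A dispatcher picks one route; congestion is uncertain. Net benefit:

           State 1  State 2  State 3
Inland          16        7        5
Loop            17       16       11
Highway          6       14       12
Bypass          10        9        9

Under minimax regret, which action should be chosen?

Column bests: State 1=17, State 2=16, State 3=12.
Inland regrets: 1, 9, 7 → max 9
Loop regrets: 0, 0, 1 → max 1
Highway regrets: 11, 2, 0 → max 11
Bypass regrets: 7, 7, 3 → max 7
Smallest max regret = 1 → Loop.

Loop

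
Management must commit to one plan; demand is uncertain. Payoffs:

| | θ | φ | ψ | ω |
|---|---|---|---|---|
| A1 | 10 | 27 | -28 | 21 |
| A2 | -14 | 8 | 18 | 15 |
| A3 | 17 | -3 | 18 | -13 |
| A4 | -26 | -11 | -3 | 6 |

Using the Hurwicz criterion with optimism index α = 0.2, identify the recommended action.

A1: 0.2·27 + 0.8·(-28) = -17
A2: 0.2·18 + 0.8·(-14) = -7.6
A3: 0.2·18 + 0.8·(-13) = -6.8
A4: 0.2·6 + 0.8·(-26) = -19.6
Highest Hurwicz score = -6.8 → A3.

A3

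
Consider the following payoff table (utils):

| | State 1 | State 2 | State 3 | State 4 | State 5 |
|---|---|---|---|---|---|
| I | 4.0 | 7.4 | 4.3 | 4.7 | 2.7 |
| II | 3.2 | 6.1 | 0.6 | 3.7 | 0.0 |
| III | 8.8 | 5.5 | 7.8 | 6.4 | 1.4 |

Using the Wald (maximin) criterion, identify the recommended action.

I

Row minima: I=2.7, II=0.0, III=1.4
Best worst-case = 2.7 → I.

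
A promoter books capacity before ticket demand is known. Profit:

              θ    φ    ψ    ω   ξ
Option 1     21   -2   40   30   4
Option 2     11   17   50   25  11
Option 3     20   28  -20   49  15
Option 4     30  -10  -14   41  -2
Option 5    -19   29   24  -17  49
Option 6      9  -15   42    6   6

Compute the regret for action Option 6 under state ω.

Best payoff under ω is 49.
Regret = 49 − 6 = 43.

43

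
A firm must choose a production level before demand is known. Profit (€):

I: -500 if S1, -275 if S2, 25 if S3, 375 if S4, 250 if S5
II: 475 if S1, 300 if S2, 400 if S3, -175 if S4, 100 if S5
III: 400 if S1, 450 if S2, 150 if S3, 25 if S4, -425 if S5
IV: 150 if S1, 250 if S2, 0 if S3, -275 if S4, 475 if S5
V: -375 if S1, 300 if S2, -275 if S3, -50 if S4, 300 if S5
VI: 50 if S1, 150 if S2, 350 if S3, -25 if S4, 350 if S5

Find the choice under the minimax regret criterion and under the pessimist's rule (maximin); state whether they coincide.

Column bests: S1=475, S2=450, S3=400, S4=375, S5=475.
I regrets: 975, 725, 375, 0, 225 → max 975
II regrets: 0, 150, 0, 550, 375 → max 550
III regrets: 75, 0, 250, 350, 900 → max 900
IV regrets: 325, 200, 400, 650, 0 → max 650
V regrets: 850, 150, 675, 425, 175 → max 850
VI regrets: 425, 300, 50, 400, 125 → max 425
Smallest max regret = 425 → VI.
Row minima: I=-500, II=-175, III=-425, IV=-275, V=-375, VI=-25
Best worst-case = -25 → VI.

minimax regret → VI; maximin → VI (agree)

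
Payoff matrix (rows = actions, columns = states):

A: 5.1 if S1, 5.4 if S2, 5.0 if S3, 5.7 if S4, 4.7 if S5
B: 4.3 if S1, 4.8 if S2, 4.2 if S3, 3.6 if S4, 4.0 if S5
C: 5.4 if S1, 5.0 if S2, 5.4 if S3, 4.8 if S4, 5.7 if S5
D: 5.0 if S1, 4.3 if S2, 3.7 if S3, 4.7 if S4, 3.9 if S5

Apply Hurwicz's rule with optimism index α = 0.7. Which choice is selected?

A: 0.7·5.7 + 0.3·4.7 = 5.4
B: 0.7·4.8 + 0.3·3.6 = 4.44
C: 0.7·5.7 + 0.3·4.8 = 5.43
D: 0.7·5.0 + 0.3·3.7 = 4.61
Highest Hurwicz score = 5.43 → C.

C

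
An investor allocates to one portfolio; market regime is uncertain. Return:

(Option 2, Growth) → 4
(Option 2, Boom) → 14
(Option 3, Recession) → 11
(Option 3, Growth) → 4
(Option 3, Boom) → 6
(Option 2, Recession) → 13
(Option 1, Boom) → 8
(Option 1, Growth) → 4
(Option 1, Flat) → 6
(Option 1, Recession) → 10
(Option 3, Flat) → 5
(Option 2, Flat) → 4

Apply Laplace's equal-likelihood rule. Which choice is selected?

Row averages: Option 1=7, Option 2=8.75, Option 3=6.5
Highest average = 8.75 → Option 2.

Option 2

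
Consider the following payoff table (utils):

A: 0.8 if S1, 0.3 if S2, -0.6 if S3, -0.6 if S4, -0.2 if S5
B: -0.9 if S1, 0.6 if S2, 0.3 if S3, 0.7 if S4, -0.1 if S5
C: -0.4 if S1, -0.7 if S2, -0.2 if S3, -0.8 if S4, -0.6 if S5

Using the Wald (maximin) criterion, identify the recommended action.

A

Row minima: A=-0.6, B=-0.9, C=-0.8
Best worst-case = -0.6 → A.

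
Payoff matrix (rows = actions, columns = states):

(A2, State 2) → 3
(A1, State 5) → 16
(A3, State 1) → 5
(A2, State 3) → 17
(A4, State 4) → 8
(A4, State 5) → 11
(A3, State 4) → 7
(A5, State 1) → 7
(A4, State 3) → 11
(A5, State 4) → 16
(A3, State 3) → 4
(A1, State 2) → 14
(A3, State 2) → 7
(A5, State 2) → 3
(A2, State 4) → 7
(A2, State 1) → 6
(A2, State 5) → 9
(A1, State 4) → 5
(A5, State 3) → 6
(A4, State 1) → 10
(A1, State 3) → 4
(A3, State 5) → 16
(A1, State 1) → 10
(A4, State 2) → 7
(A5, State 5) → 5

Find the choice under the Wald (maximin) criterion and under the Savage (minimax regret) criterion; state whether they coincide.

Row minima: A1=4, A2=3, A3=4, A4=7, A5=3
Best worst-case = 7 → A4.
Column bests: State 1=10, State 2=14, State 3=17, State 4=16, State 5=16.
A1 regrets: 0, 0, 13, 11, 0 → max 13
A2 regrets: 4, 11, 0, 9, 7 → max 11
A3 regrets: 5, 7, 13, 9, 0 → max 13
A4 regrets: 0, 7, 6, 8, 5 → max 8
A5 regrets: 3, 11, 11, 0, 11 → max 11
Smallest max regret = 8 → A4.

maximin → A4; minimax regret → A4 (agree)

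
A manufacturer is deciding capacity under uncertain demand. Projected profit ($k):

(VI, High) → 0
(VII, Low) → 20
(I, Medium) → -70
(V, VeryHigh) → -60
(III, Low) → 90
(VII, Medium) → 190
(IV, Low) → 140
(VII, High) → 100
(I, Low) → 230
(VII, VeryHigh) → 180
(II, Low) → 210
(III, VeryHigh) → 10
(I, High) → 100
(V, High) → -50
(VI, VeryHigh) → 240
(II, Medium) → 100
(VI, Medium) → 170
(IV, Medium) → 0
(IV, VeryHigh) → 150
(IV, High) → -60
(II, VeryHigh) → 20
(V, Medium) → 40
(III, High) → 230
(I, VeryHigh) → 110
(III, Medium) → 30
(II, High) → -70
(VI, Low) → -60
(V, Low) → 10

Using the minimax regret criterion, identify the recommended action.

VII

Column bests: Low=230, Medium=190, High=230, VeryHigh=240.
I regrets: 0, 260, 130, 130 → max 260
II regrets: 20, 90, 300, 220 → max 300
III regrets: 140, 160, 0, 230 → max 230
IV regrets: 90, 190, 290, 90 → max 290
V regrets: 220, 150, 280, 300 → max 300
VI regrets: 290, 20, 230, 0 → max 290
VII regrets: 210, 0, 130, 60 → max 210
Smallest max regret = 210 → VII.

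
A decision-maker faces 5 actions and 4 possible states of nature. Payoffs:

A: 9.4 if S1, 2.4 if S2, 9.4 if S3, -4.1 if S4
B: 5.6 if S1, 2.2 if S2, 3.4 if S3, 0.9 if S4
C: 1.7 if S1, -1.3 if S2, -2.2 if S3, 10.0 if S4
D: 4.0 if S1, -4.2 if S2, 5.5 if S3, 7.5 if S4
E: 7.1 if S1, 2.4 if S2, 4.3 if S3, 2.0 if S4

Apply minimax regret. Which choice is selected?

D

Column bests: S1=9.4, S2=2.4, S3=9.4, S4=10.0.
A regrets: 0.0, 0.0, 0.0, 14.1 → max 14.1
B regrets: 3.8, 0.2, 6.0, 9.1 → max 9.1
C regrets: 7.7, 3.7, 11.6, 0.0 → max 11.6
D regrets: 5.4, 6.6, 3.9, 2.5 → max 6.6
E regrets: 2.3, 0.0, 5.1, 8.0 → max 8.0
Smallest max regret = 6.6 → D.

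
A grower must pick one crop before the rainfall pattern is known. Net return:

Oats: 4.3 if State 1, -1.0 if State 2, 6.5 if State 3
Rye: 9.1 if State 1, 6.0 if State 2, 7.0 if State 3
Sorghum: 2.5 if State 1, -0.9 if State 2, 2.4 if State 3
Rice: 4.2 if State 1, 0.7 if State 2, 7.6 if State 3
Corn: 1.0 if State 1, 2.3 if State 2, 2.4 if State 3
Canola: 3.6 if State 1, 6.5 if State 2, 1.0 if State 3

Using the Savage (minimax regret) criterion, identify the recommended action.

Rye

Column bests: State 1=9.1, State 2=6.5, State 3=7.6.
Oats regrets: 4.8, 7.5, 1.1 → max 7.5
Rye regrets: 0.0, 0.5, 0.6 → max 0.6
Sorghum regrets: 6.6, 7.4, 5.2 → max 7.4
Rice regrets: 4.9, 5.8, 0.0 → max 5.8
Corn regrets: 8.1, 4.2, 5.2 → max 8.1
Canola regrets: 5.5, 0.0, 6.6 → max 6.6
Smallest max regret = 0.6 → Rye.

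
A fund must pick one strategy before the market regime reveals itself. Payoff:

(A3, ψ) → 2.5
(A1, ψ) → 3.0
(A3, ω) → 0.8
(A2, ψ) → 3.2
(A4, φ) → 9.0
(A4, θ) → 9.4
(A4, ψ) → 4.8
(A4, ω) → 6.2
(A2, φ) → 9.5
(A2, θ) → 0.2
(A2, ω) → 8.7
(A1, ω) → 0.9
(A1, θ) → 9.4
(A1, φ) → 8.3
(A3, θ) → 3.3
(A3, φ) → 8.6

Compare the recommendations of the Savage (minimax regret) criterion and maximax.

Column bests: θ=9.4, φ=9.5, ψ=4.8, ω=8.7.
A1 regrets: 0.0, 1.2, 1.8, 7.8 → max 7.8
A2 regrets: 9.2, 0.0, 1.6, 0.0 → max 9.2
A3 regrets: 6.1, 0.9, 2.3, 7.9 → max 7.9
A4 regrets: 0.0, 0.5, 0.0, 2.5 → max 2.5
Smallest max regret = 2.5 → A4.
Row maxima: A1=9.4, A2=9.5, A3=8.6, A4=9.4
Best best-case = 9.5 → A2.

minimax regret → A4; maximax → A2 (disagree)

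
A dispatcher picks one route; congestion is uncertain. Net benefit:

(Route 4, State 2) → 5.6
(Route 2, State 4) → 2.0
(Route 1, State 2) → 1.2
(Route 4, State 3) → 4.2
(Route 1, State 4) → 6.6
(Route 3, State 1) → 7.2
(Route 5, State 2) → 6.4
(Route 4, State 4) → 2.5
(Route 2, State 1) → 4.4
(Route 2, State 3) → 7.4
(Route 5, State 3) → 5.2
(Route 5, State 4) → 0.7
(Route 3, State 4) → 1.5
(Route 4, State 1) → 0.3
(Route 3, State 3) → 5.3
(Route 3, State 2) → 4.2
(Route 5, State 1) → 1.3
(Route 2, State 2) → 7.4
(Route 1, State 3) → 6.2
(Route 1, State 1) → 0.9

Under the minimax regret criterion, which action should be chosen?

Column bests: State 1=7.2, State 2=7.4, State 3=7.4, State 4=6.6.
Route 1 regrets: 6.3, 6.2, 1.2, 0.0 → max 6.3
Route 2 regrets: 2.8, 0.0, 0.0, 4.6 → max 4.6
Route 3 regrets: 0.0, 3.2, 2.1, 5.1 → max 5.1
Route 4 regrets: 6.9, 1.8, 3.2, 4.1 → max 6.9
Route 5 regrets: 5.9, 1.0, 2.2, 5.9 → max 5.9
Smallest max regret = 4.6 → Route 2.

Route 2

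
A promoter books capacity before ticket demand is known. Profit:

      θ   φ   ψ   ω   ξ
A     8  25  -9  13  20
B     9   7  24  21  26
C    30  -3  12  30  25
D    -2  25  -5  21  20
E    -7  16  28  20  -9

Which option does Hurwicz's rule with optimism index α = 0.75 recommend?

A: 0.75·25 + 0.25·(-9) = 16.5
B: 0.75·26 + 0.25·7 = 21.25
C: 0.75·30 + 0.25·(-3) = 21.75
D: 0.75·25 + 0.25·(-5) = 17.5
E: 0.75·28 + 0.25·(-9) = 18.75
Highest Hurwicz score = 21.75 → C.

C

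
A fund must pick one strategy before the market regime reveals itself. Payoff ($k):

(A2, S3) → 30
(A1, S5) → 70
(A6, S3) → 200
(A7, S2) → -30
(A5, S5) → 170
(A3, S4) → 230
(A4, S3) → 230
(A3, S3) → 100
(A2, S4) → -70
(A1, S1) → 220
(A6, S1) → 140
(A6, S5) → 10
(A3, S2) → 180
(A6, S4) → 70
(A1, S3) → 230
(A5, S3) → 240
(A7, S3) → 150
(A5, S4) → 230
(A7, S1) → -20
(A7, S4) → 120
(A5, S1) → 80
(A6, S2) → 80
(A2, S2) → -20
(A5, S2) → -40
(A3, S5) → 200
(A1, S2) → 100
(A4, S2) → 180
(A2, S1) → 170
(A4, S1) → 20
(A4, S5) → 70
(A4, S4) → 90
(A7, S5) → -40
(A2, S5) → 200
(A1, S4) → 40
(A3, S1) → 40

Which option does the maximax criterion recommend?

A5

Row maxima: A1=230, A2=200, A3=230, A4=230, A5=240, A6=200, A7=150
Best best-case = 240 → A5.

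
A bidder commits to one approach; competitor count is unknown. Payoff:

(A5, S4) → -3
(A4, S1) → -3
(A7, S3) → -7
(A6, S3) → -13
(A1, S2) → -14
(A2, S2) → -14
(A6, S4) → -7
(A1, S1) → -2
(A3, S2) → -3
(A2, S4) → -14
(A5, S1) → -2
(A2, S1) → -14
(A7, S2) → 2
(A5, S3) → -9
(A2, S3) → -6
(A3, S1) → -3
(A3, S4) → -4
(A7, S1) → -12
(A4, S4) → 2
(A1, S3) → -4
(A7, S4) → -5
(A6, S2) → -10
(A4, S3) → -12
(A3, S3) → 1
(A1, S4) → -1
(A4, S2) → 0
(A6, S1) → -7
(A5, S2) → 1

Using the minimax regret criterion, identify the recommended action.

Column bests: S1=-2, S2=2, S3=1, S4=2.
A1 regrets: 0, 16, 5, 3 → max 16
A2 regrets: 12, 16, 7, 16 → max 16
A3 regrets: 1, 5, 0, 6 → max 6
A4 regrets: 1, 2, 13, 0 → max 13
A5 regrets: 0, 1, 10, 5 → max 10
A6 regrets: 5, 12, 14, 9 → max 14
A7 regrets: 10, 0, 8, 7 → max 10
Smallest max regret = 6 → A3.

A3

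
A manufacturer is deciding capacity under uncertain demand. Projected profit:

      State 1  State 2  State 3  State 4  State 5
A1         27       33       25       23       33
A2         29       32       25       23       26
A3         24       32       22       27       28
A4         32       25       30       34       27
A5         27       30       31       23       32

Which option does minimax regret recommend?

A4

Column bests: State 1=32, State 2=33, State 3=31, State 4=34, State 5=33.
A1 regrets: 5, 0, 6, 11, 0 → max 11
A2 regrets: 3, 1, 6, 11, 7 → max 11
A3 regrets: 8, 1, 9, 7, 5 → max 9
A4 regrets: 0, 8, 1, 0, 6 → max 8
A5 regrets: 5, 3, 0, 11, 1 → max 11
Smallest max regret = 8 → A4.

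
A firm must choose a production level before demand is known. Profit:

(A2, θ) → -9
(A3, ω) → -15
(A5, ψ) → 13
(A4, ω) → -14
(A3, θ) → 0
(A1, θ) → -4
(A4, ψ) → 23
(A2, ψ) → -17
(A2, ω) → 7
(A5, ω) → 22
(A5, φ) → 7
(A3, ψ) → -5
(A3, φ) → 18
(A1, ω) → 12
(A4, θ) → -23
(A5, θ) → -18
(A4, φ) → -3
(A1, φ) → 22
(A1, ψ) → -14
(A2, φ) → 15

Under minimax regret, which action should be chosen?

Column bests: θ=0, φ=22, ψ=23, ω=22.
A1 regrets: 4, 0, 37, 10 → max 37
A2 regrets: 9, 7, 40, 15 → max 40
A3 regrets: 0, 4, 28, 37 → max 37
A4 regrets: 23, 25, 0, 36 → max 36
A5 regrets: 18, 15, 10, 0 → max 18
Smallest max regret = 18 → A5.

A5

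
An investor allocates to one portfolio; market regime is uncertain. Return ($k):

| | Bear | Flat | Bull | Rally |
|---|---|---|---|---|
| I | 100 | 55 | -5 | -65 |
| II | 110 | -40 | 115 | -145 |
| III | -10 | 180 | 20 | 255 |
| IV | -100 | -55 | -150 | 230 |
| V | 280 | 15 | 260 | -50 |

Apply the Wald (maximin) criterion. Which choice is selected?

III

Row minima: I=-65, II=-145, III=-10, IV=-150, V=-50
Best worst-case = -10 → III.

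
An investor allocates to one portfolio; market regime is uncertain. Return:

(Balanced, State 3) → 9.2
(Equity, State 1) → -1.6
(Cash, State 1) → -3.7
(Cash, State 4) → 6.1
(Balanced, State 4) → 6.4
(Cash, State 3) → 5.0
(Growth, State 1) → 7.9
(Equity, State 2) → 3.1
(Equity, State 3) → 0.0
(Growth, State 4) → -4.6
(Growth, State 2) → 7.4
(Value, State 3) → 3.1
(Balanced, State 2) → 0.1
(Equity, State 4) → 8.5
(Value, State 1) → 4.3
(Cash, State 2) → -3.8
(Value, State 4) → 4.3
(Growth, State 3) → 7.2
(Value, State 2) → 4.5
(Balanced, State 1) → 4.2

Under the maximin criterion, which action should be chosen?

Value

Row minima: Cash=-3.8, Balanced=0.1, Equity=-1.6, Value=3.1, Growth=-4.6
Best worst-case = 3.1 → Value.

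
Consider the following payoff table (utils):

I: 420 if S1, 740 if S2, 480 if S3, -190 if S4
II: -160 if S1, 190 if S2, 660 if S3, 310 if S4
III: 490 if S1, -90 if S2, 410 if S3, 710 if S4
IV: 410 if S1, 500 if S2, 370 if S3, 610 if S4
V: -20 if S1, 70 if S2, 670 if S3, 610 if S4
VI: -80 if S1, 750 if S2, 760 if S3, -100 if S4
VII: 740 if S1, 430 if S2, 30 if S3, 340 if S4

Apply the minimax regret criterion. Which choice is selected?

Column bests: S1=740, S2=750, S3=760, S4=710.
I regrets: 320, 10, 280, 900 → max 900
II regrets: 900, 560, 100, 400 → max 900
III regrets: 250, 840, 350, 0 → max 840
IV regrets: 330, 250, 390, 100 → max 390
V regrets: 760, 680, 90, 100 → max 760
VI regrets: 820, 0, 0, 810 → max 820
VII regrets: 0, 320, 730, 370 → max 730
Smallest max regret = 390 → IV.

IV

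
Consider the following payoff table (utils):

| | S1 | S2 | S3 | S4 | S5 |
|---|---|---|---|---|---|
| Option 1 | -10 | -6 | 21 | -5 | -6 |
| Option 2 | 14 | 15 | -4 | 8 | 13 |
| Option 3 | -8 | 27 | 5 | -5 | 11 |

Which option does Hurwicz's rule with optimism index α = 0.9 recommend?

Option 3

Option 1: 0.9·21 + 0.1·(-10) = 17.9
Option 2: 0.9·15 + 0.1·(-4) = 13.1
Option 3: 0.9·27 + 0.1·(-8) = 23.5
Highest Hurwicz score = 23.5 → Option 3.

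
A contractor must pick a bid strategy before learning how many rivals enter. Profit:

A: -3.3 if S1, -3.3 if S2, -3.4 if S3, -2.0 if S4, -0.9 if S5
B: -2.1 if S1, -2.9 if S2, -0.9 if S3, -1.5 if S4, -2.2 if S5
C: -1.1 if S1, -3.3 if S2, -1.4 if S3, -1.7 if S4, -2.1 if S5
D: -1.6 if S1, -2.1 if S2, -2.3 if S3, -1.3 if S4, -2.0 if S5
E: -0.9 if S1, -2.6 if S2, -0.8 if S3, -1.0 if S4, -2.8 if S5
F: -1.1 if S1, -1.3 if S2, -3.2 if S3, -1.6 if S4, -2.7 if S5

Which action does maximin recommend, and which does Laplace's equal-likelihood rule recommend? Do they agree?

maximin → D; laplace → E (disagree)

Row minima: A=-3.4, B=-2.9, C=-3.3, D=-2.3, E=-2.8, F=-3.2
Best worst-case = -2.3 → D.
Row averages: A=-2.58, B=-1.92, C=-1.92, D=-1.86, E=-1.62, F=-1.98
Highest average = -1.62 → E.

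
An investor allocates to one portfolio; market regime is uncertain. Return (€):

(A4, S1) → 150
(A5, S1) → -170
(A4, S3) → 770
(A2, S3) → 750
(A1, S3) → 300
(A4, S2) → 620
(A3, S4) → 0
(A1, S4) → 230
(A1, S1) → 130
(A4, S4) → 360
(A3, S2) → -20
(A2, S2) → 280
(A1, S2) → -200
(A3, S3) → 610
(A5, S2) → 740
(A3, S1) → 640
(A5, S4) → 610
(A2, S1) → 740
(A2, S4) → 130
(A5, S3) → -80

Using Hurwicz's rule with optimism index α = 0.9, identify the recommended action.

A4

A1: 0.9·300 + 0.1·(-200) = 250
A2: 0.9·750 + 0.1·130 = 688
A3: 0.9·640 + 0.1·(-20) = 574
A4: 0.9·770 + 0.1·150 = 708
A5: 0.9·740 + 0.1·(-170) = 649
Highest Hurwicz score = 708 → A4.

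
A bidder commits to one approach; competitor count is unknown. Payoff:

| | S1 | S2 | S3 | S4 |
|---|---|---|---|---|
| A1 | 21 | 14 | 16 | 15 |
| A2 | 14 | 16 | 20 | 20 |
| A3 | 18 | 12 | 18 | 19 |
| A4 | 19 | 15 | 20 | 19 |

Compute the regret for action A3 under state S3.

Best payoff under S3 is 20.
Regret = 20 − 18 = 2.

2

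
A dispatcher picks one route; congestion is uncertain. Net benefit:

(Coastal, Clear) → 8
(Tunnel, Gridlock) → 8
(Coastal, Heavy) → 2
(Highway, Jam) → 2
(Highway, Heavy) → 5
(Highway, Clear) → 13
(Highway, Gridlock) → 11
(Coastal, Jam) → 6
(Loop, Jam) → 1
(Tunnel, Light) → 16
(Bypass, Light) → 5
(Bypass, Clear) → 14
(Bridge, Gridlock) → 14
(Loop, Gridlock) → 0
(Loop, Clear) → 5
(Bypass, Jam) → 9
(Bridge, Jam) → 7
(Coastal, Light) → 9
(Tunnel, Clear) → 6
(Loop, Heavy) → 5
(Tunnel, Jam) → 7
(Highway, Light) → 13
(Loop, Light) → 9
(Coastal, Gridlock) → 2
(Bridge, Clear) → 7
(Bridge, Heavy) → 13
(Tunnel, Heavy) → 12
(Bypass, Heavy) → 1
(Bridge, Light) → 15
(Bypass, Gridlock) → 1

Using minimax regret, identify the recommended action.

Bridge

Column bests: Clear=14, Light=16, Heavy=13, Jam=9, Gridlock=14.
Bypass regrets: 0, 11, 12, 0, 13 → max 13
Bridge regrets: 7, 1, 0, 2, 0 → max 7
Tunnel regrets: 8, 0, 1, 2, 6 → max 8
Loop regrets: 9, 7, 8, 8, 14 → max 14
Highway regrets: 1, 3, 8, 7, 3 → max 8
Coastal regrets: 6, 7, 11, 3, 12 → max 12
Smallest max regret = 7 → Bridge.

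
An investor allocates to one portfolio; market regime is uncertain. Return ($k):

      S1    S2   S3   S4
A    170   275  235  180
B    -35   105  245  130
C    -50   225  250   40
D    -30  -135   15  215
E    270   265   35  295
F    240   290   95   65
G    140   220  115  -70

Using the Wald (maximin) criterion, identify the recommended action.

A

Row minima: A=170, B=-35, C=-50, D=-135, E=35, F=65, G=-70
Best worst-case = 170 → A.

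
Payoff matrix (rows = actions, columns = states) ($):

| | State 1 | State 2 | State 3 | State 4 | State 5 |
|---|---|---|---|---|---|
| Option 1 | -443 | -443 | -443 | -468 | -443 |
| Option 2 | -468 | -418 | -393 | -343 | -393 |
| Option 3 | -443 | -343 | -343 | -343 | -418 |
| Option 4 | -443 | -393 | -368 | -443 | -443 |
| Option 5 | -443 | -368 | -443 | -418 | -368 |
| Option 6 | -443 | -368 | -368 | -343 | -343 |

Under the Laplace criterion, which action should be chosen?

Option 6

Row averages: Option 1=-448, Option 2=-403, Option 3=-378, Option 4=-418, Option 5=-408, Option 6=-373
Highest average = -373 → Option 6.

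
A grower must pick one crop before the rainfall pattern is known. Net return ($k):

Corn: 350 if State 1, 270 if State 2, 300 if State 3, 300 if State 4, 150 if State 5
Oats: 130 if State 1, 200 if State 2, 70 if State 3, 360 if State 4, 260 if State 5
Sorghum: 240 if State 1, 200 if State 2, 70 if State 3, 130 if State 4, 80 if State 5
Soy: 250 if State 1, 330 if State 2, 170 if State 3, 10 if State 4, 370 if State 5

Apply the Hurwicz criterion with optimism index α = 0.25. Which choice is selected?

Corn

Corn: 0.25·350 + 0.75·150 = 200
Oats: 0.25·360 + 0.75·70 = 142.5
Sorghum: 0.25·240 + 0.75·70 = 112.5
Soy: 0.25·370 + 0.75·10 = 100
Highest Hurwicz score = 200 → Corn.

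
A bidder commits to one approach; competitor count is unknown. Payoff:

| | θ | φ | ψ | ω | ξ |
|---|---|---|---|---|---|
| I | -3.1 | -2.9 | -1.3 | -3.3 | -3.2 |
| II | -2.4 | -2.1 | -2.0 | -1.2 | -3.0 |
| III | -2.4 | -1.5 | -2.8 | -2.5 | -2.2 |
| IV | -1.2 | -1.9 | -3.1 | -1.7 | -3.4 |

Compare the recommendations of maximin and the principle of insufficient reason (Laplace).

maximin → III; laplace → II (disagree)

Row minima: I=-3.3, II=-3.0, III=-2.8, IV=-3.4
Best worst-case = -2.8 → III.
Row averages: I=-2.76, II=-2.14, III=-2.28, IV=-2.26
Highest average = -2.14 → II.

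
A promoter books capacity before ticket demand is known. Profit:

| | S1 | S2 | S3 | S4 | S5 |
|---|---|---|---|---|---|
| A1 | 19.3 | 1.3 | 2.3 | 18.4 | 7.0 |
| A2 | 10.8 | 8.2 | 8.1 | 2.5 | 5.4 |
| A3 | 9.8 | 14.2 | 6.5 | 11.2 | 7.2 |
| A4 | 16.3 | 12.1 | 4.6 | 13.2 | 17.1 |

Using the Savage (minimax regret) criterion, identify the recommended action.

A4

Column bests: S1=19.3, S2=14.2, S3=8.1, S4=18.4, S5=17.1.
A1 regrets: 0.0, 12.9, 5.8, 0.0, 10.1 → max 12.9
A2 regrets: 8.5, 6.0, 0.0, 15.9, 11.7 → max 15.9
A3 regrets: 9.5, 0.0, 1.6, 7.2, 9.9 → max 9.9
A4 regrets: 3.0, 2.1, 3.5, 5.2, 0.0 → max 5.2
Smallest max regret = 5.2 → A4.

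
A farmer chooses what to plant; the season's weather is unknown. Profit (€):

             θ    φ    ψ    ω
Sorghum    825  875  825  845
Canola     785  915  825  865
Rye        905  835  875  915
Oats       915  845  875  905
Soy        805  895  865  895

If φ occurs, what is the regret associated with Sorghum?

Best payoff under φ is 915.
Regret = 915 − 875 = 40.

40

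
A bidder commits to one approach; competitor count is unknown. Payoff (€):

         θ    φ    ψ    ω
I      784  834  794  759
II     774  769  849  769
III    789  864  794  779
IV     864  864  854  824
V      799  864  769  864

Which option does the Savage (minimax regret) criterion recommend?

IV

Column bests: θ=864, φ=864, ψ=854, ω=864.
I regrets: 80, 30, 60, 105 → max 105
II regrets: 90, 95, 5, 95 → max 95
III regrets: 75, 0, 60, 85 → max 85
IV regrets: 0, 0, 0, 40 → max 40
V regrets: 65, 0, 85, 0 → max 85
Smallest max regret = 40 → IV.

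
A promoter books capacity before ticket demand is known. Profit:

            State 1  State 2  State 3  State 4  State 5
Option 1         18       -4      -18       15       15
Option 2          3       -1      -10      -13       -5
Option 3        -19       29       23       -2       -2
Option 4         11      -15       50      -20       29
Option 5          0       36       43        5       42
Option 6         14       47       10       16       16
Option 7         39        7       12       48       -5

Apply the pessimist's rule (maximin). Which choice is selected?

Option 6

Row minima: Option 1=-18, Option 2=-13, Option 3=-19, Option 4=-20, Option 5=0, Option 6=10, Option 7=-5
Best worst-case = 10 → Option 6.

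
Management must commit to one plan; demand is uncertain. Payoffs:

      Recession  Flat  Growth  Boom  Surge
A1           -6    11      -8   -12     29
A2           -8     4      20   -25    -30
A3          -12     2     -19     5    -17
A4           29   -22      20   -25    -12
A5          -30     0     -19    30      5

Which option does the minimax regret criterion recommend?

Column bests: Recession=29, Flat=11, Growth=20, Boom=30, Surge=29.
A1 regrets: 35, 0, 28, 42, 0 → max 42
A2 regrets: 37, 7, 0, 55, 59 → max 59
A3 regrets: 41, 9, 39, 25, 46 → max 46
A4 regrets: 0, 33, 0, 55, 41 → max 55
A5 regrets: 59, 11, 39, 0, 24 → max 59
Smallest max regret = 42 → A1.

A1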